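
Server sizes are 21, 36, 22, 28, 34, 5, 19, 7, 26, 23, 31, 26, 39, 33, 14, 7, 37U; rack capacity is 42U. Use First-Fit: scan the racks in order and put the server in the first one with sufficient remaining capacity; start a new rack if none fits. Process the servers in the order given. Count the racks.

rack 1: place 21U, 21U left
rack 2: place 36U, 6U left
rack 3: place 22U, 20U left
rack 4: place 28U, 14U left
rack 5: place 34U, 8U left
rack 1: place 5U, 16U left
rack 3: place 19U, 1U left
rack 1: place 7U, 9U left
rack 6: place 26U, 16U left
rack 7: place 23U, 19U left
rack 8: place 31U, 11U left
rack 9: place 26U, 16U left
rack 10: place 39U, 3U left
rack 11: place 33U, 9U left
rack 4: place 14U, 0U left
rack 1: place 7U, 2U left
rack 12: place 37U, 5U left

12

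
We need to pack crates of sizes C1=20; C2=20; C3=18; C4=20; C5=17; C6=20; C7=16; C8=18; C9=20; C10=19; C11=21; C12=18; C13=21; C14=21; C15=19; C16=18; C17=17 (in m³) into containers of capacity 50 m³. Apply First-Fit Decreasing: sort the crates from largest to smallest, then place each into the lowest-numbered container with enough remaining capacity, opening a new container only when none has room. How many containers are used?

8 containers

Sorted descending: 21, 21, 21, 20, 20, 20, 20, 20, 19, 19, 18, 18, 18, 18, 17, 17, 16.
21 m³ → container 1 (remaining 29 m³)
21 m³ → container 1 (remaining 8 m³)
21 m³ → container 2 (remaining 29 m³)
20 m³ → container 2 (remaining 9 m³)
20 m³ → container 3 (remaining 30 m³)
20 m³ → container 3 (remaining 10 m³)
20 m³ → container 4 (remaining 30 m³)
20 m³ → container 4 (remaining 10 m³)
19 m³ → container 5 (remaining 31 m³)
19 m³ → container 5 (remaining 12 m³)
18 m³ → container 6 (remaining 32 m³)
18 m³ → container 6 (remaining 14 m³)
18 m³ → container 7 (remaining 32 m³)
18 m³ → container 7 (remaining 14 m³)
17 m³ → container 8 (remaining 33 m³)
17 m³ → container 8 (remaining 16 m³)
16 m³ → container 8 (remaining 0 m³)
Final containers: [21,21] [21,20] [20,20] [20,20] [19,19] [18,18] [18,18] [17,17,16].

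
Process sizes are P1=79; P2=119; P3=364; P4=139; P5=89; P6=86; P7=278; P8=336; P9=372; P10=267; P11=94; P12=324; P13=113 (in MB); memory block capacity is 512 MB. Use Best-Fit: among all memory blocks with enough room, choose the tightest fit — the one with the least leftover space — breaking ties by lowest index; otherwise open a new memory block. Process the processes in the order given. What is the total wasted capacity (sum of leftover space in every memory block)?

memory block 1: place P1 (79 MB), 433 MB left
memory block 1: place P2 (119 MB), 314 MB left
memory block 2: place P3 (364 MB), 148 MB left
memory block 2: place P4 (139 MB), 9 MB left
memory block 1: place P5 (89 MB), 225 MB left
memory block 1: place P6 (86 MB), 139 MB left
memory block 3: place P7 (278 MB), 234 MB left
memory block 4: place P8 (336 MB), 176 MB left
memory block 5: place P9 (372 MB), 140 MB left
memory block 6: place P10 (267 MB), 245 MB left
memory block 1: place P11 (94 MB), 45 MB left
memory block 7: place P12 (324 MB), 188 MB left
memory block 5: place P13 (113 MB), 27 MB left
7 memory blocks × 512 MB = 3584 MB; used 2660 MB; unused 924 MB.

924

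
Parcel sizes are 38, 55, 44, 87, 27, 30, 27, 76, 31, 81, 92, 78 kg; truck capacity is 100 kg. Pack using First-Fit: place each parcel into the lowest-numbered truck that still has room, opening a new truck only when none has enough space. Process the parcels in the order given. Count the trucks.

Put 38 kg in truck 1; 62 kg remain.
Put 55 kg in truck 1; 7 kg remain.
Put 44 kg in truck 2; 56 kg remain.
Put 87 kg in truck 3; 13 kg remain.
Put 27 kg in truck 2; 29 kg remain.
Put 30 kg in truck 4; 70 kg remain.
Put 27 kg in truck 2; 2 kg remain.
Put 76 kg in truck 5; 24 kg remain.
Put 31 kg in truck 4; 39 kg remain.
Put 81 kg in truck 6; 19 kg remain.
Put 92 kg in truck 7; 8 kg remain.
Put 78 kg in truck 8; 22 kg remain.
Final trucks: [38,55] [44,27,27] [87] [30,31] [76] [81] [92] [78].

8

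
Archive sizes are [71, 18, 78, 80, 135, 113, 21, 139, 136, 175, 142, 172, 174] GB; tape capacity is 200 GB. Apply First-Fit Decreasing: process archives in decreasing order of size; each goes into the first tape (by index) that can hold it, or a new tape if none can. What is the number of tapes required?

9 tapes

Sorted descending: 175, 174, 172, 142, 139, 136, 135, 113, 80, 78, 71, 21, 18.
Put 175 GB in tape 1; 25 GB remain.
Put 174 GB in tape 2; 26 GB remain.
Put 172 GB in tape 3; 28 GB remain.
Put 142 GB in tape 4; 58 GB remain.
Put 139 GB in tape 5; 61 GB remain.
Put 136 GB in tape 6; 64 GB remain.
Put 135 GB in tape 7; 65 GB remain.
Put 113 GB in tape 8; 87 GB remain.
Put 80 GB in tape 8; 7 GB remain.
Put 78 GB in tape 9; 122 GB remain.
Put 71 GB in tape 9; 51 GB remain.
Put 21 GB in tape 1; 4 GB remain.
Put 18 GB in tape 2; 8 GB remain.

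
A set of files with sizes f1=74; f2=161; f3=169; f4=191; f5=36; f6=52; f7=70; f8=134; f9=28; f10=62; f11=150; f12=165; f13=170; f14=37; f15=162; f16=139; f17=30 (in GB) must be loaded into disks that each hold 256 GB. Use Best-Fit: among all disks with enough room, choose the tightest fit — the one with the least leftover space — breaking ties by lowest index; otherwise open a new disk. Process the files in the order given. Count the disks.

9

Put f1 (74 GB) in disk 1; 182 GB remain.
Put f2 (161 GB) in disk 1; 21 GB remain.
Put f3 (169 GB) in disk 2; 87 GB remain.
Put f4 (191 GB) in disk 3; 65 GB remain.
Put f5 (36 GB) in disk 3; 29 GB remain.
Put f6 (52 GB) in disk 2; 35 GB remain.
Put f7 (70 GB) in disk 4; 186 GB remain.
Put f8 (134 GB) in disk 4; 52 GB remain.
Put f9 (28 GB) in disk 3; 1 GB remain.
Put f10 (62 GB) in disk 5; 194 GB remain.
Put f11 (150 GB) in disk 5; 44 GB remain.
Put f12 (165 GB) in disk 6; 91 GB remain.
Put f13 (170 GB) in disk 7; 86 GB remain.
Put f14 (37 GB) in disk 5; 7 GB remain.
Put f15 (162 GB) in disk 8; 94 GB remain.
Put f16 (139 GB) in disk 9; 117 GB remain.
Put f17 (30 GB) in disk 2; 5 GB remain.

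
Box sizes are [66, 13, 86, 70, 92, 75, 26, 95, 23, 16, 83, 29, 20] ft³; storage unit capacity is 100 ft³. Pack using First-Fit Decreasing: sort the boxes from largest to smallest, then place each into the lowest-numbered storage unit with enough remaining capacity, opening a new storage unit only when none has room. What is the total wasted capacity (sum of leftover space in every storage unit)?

106

Sorted descending: 95, 92, 86, 83, 75, 70, 66, 29, 26, 23, 20, 16, 13.
Put 95 ft³ in storage unit 1; 5 ft³ remain.
Put 92 ft³ in storage unit 2; 8 ft³ remain.
Put 86 ft³ in storage unit 3; 14 ft³ remain.
Put 83 ft³ in storage unit 4; 17 ft³ remain.
Put 75 ft³ in storage unit 5; 25 ft³ remain.
Put 70 ft³ in storage unit 6; 30 ft³ remain.
Put 66 ft³ in storage unit 7; 34 ft³ remain.
Put 29 ft³ in storage unit 6; 1 ft³ remain.
Put 26 ft³ in storage unit 7; 8 ft³ remain.
Put 23 ft³ in storage unit 5; 2 ft³ remain.
Put 20 ft³ in storage unit 8; 80 ft³ remain.
Put 16 ft³ in storage unit 4; 1 ft³ remain.
Put 13 ft³ in storage unit 3; 1 ft³ remain.
8 storage units × 100 ft³ = 800 ft³; used 694 ft³; unused 106 ft³.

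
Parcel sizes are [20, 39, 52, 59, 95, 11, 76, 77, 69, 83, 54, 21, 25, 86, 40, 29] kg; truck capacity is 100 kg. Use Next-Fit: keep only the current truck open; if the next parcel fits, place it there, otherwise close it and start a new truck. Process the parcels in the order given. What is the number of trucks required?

Put 20 kg in truck 1; 80 kg remain.
Put 39 kg in truck 1; 41 kg remain.
Put 52 kg in truck 2; 48 kg remain.
Put 59 kg in truck 3; 41 kg remain.
Put 95 kg in truck 4; 5 kg remain.
Put 11 kg in truck 5; 89 kg remain.
Put 76 kg in truck 5; 13 kg remain.
Put 77 kg in truck 6; 23 kg remain.
Put 69 kg in truck 7; 31 kg remain.
Put 83 kg in truck 8; 17 kg remain.
Put 54 kg in truck 9; 46 kg remain.
Put 21 kg in truck 9; 25 kg remain.
Put 25 kg in truck 9; 0 kg remain.
Put 86 kg in truck 10; 14 kg remain.
Put 40 kg in truck 11; 60 kg remain.
Put 29 kg in truck 11; 31 kg remain.
Final trucks: [20,39] [52] [59] [95] [11,76] [77] [69] [83] [54,21,25] [86] [40,29].

11 trucks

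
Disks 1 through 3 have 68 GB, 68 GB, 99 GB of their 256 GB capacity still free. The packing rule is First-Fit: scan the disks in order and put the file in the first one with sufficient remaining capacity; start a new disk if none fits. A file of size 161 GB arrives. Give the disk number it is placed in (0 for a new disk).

0

No disk has ≥ 161 GB free, so a new disk is opened.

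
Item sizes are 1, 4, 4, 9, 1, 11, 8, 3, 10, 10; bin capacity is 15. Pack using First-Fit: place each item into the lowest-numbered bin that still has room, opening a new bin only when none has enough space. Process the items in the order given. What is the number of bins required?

Put 1 in bin 1; 14 remain.
Put 4 in bin 1; 10 remain.
Put 4 in bin 1; 6 remain.
Put 9 in bin 2; 6 remain.
Put 1 in bin 1; 5 remain.
Put 11 in bin 3; 4 remain.
Put 8 in bin 4; 7 remain.
Put 3 in bin 1; 2 remain.
Put 10 in bin 5; 5 remain.
Put 10 in bin 6; 5 remain.

6 bins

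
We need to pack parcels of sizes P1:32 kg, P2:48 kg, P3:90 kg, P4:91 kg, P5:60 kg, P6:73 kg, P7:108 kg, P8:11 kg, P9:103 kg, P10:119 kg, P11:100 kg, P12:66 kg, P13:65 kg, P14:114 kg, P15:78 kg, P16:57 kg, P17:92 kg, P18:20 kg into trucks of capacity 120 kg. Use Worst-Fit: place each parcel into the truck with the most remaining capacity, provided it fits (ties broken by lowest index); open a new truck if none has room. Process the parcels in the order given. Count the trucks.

15

P1 (32 kg) → truck 1 (remaining 88 kg)
P2 (48 kg) → truck 1 (remaining 40 kg)
P3 (90 kg) → truck 2 (remaining 30 kg)
P4 (91 kg) → truck 3 (remaining 29 kg)
P5 (60 kg) → truck 4 (remaining 60 kg)
P6 (73 kg) → truck 5 (remaining 47 kg)
P7 (108 kg) → truck 6 (remaining 12 kg)
P8 (11 kg) → truck 4 (remaining 49 kg)
P9 (103 kg) → truck 7 (remaining 17 kg)
P10 (119 kg) → truck 8 (remaining 1 kg)
P11 (100 kg) → truck 9 (remaining 20 kg)
P12 (66 kg) → truck 10 (remaining 54 kg)
P13 (65 kg) → truck 11 (remaining 55 kg)
P14 (114 kg) → truck 12 (remaining 6 kg)
P15 (78 kg) → truck 13 (remaining 42 kg)
P16 (57 kg) → truck 14 (remaining 63 kg)
P17 (92 kg) → truck 15 (remaining 28 kg)
P18 (20 kg) → truck 14 (remaining 43 kg)
Final trucks: [32,48] [90] [91] [60,11] [73] [108] [103] [119] [100] [66] [65] [114] [78] [57,20] [92].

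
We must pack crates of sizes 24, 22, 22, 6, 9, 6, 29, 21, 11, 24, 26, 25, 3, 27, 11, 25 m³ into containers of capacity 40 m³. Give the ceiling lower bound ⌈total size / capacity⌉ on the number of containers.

Total size = 24 + 22 + 22 + 6 + 9 + 6 + 29 + 21 + 11 + 24 + 26 + 25 + 3 + 27 + 11 + 25 = 291 m³.
⌈291 / 40⌉ = 8.

8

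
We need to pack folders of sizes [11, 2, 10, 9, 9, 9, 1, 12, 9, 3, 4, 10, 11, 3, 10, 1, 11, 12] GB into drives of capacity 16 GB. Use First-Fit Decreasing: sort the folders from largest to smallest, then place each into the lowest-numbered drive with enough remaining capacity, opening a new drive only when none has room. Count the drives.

12 drives

Sorted descending: 12, 12, 11, 11, 11, 10, 10, 10, 9, 9, 9, 9, 4, 3, 3, 2, 1, 1.
12 GB → drive 1 (remaining 4 GB)
12 GB → drive 2 (remaining 4 GB)
11 GB → drive 3 (remaining 5 GB)
11 GB → drive 4 (remaining 5 GB)
11 GB → drive 5 (remaining 5 GB)
10 GB → drive 6 (remaining 6 GB)
10 GB → drive 7 (remaining 6 GB)
10 GB → drive 8 (remaining 6 GB)
9 GB → drive 9 (remaining 7 GB)
9 GB → drive 10 (remaining 7 GB)
9 GB → drive 11 (remaining 7 GB)
9 GB → drive 12 (remaining 7 GB)
4 GB → drive 1 (remaining 0 GB)
3 GB → drive 2 (remaining 1 GB)
3 GB → drive 3 (remaining 2 GB)
2 GB → drive 3 (remaining 0 GB)
1 GB → drive 2 (remaining 0 GB)
1 GB → drive 4 (remaining 4 GB)
Final drives: [12,4] [12,3,1] [11,3,2] [11,1] [11] [10] [10] [10] [9] [9] [9] [9].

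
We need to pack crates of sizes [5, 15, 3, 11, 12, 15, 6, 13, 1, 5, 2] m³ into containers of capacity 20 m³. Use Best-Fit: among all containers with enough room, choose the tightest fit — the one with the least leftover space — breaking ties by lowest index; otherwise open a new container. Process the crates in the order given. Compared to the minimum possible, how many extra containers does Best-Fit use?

0

Best-Fit: [5,15] [3,11,6] [12] [15,1] [13,5,2] → 5 containers.
Total size 88 m³; any packing needs at least ⌈88/20⌉ = 5 containers.
So 5 is already optimal.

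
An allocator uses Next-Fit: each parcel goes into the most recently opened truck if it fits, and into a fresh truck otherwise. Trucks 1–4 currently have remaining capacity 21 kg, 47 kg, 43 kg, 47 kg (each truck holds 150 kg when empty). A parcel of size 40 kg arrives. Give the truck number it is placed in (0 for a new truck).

Next-Fit only looks at truck 4, which has 47 kg free.
40 kg fits there.

4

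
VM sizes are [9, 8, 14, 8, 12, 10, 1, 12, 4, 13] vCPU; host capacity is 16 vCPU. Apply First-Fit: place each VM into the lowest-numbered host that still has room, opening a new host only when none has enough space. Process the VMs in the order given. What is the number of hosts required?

host 1: place 9 vCPU, 7 vCPU left
host 2: place 8 vCPU, 8 vCPU left
host 3: place 14 vCPU, 2 vCPU left
host 2: place 8 vCPU, 0 vCPU left
host 4: place 12 vCPU, 4 vCPU left
host 5: place 10 vCPU, 6 vCPU left
host 1: place 1 vCPU, 6 vCPU left
host 6: place 12 vCPU, 4 vCPU left
host 1: place 4 vCPU, 2 vCPU left
host 7: place 13 vCPU, 3 vCPU left
Final hosts: [9,1,4] [8,8] [14] [12] [10] [12] [13].

7 hosts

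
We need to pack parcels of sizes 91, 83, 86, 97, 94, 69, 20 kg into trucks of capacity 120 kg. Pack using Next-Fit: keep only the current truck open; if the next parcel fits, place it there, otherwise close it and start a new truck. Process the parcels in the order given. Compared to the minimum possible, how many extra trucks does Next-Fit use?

Next-Fit: [91] [83] [86] [97] [94] [69,20] → 6 trucks.
6 parcels exceed 60 kg (half the capacity), and no two of those can share a truck, so at least 6 trucks are needed.
So 6 is already optimal.

0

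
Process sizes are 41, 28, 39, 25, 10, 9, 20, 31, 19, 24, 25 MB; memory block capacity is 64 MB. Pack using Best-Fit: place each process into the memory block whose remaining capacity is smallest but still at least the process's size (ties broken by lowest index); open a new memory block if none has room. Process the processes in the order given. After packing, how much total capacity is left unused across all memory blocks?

Put 41 MB in memory block 1; 23 MB remain.
Put 28 MB in memory block 2; 36 MB remain.
Put 39 MB in memory block 3; 25 MB remain.
Put 25 MB in memory block 3; 0 MB remain.
Put 10 MB in memory block 1; 13 MB remain.
Put 9 MB in memory block 1; 4 MB remain.
Put 20 MB in memory block 2; 16 MB remain.
Put 31 MB in memory block 4; 33 MB remain.
Put 19 MB in memory block 4; 14 MB remain.
Put 24 MB in memory block 5; 40 MB remain.
Put 25 MB in memory block 5; 15 MB remain.
5 memory blocks × 64 MB = 320 MB; used 271 MB; unused 49 MB.

49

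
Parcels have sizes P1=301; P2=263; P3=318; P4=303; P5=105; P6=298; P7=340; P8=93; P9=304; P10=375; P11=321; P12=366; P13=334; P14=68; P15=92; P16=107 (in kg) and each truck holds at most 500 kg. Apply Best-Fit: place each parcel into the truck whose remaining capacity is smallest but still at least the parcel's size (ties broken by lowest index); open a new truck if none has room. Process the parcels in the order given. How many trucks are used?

P1 (301 kg) → truck 1 (remaining 199 kg)
P2 (263 kg) → truck 2 (remaining 237 kg)
P3 (318 kg) → truck 3 (remaining 182 kg)
P4 (303 kg) → truck 4 (remaining 197 kg)
P5 (105 kg) → truck 3 (remaining 77 kg)
P6 (298 kg) → truck 5 (remaining 202 kg)
P7 (340 kg) → truck 6 (remaining 160 kg)
P8 (93 kg) → truck 6 (remaining 67 kg)
P9 (304 kg) → truck 7 (remaining 196 kg)
P10 (375 kg) → truck 8 (remaining 125 kg)
P11 (321 kg) → truck 9 (remaining 179 kg)
P12 (366 kg) → truck 10 (remaining 134 kg)
P13 (334 kg) → truck 11 (remaining 166 kg)
P14 (68 kg) → truck 3 (remaining 9 kg)
P15 (92 kg) → truck 8 (remaining 33 kg)
P16 (107 kg) → truck 10 (remaining 27 kg)

11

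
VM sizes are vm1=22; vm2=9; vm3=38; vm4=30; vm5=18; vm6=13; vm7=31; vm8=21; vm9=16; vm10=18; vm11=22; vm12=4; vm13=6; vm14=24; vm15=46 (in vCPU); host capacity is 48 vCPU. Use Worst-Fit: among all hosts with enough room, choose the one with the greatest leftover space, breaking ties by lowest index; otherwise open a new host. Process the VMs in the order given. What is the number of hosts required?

8 hosts

host 1: place vm1 (22 vCPU), 26 vCPU left
host 1: place vm2 (9 vCPU), 17 vCPU left
host 2: place vm3 (38 vCPU), 10 vCPU left
host 3: place vm4 (30 vCPU), 18 vCPU left
host 3: place vm5 (18 vCPU), 0 vCPU left
host 1: place vm6 (13 vCPU), 4 vCPU left
host 4: place vm7 (31 vCPU), 17 vCPU left
host 5: place vm8 (21 vCPU), 27 vCPU left
host 5: place vm9 (16 vCPU), 11 vCPU left
host 6: place vm10 (18 vCPU), 30 vCPU left
host 6: place vm11 (22 vCPU), 8 vCPU left
host 4: place vm12 (4 vCPU), 13 vCPU left
host 4: place vm13 (6 vCPU), 7 vCPU left
host 7: place vm14 (24 vCPU), 24 vCPU left
host 8: place vm15 (46 vCPU), 2 vCPU left
Final hosts: [22,9,13] [38] [30,18] [31,4,6] [21,16] [18,22] [24] [46].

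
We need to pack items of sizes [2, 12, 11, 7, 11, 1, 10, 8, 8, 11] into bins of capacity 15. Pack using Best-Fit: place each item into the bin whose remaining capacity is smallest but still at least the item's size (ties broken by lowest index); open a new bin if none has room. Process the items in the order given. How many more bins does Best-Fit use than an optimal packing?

0

Best-Fit: [2,12,1] [11] [7,8] [11] [10] [8] [11] → 7 bins.
7 items exceed 7.5 (half the capacity), and no two of those can share a bin, so at least 7 bins are needed.
So 7 is already optimal.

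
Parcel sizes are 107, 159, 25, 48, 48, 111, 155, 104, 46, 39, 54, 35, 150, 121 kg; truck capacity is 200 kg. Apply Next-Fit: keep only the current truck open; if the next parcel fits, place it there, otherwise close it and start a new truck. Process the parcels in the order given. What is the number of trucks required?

Put 107 kg in truck 1; 93 kg remain.
Put 159 kg in truck 2; 41 kg remain.
Put 25 kg in truck 2; 16 kg remain.
Put 48 kg in truck 3; 152 kg remain.
Put 48 kg in truck 3; 104 kg remain.
Put 111 kg in truck 4; 89 kg remain.
Put 155 kg in truck 5; 45 kg remain.
Put 104 kg in truck 6; 96 kg remain.
Put 46 kg in truck 6; 50 kg remain.
Put 39 kg in truck 6; 11 kg remain.
Put 54 kg in truck 7; 146 kg remain.
Put 35 kg in truck 7; 111 kg remain.
Put 150 kg in truck 8; 50 kg remain.
Put 121 kg in truck 9; 79 kg remain.

9 trucks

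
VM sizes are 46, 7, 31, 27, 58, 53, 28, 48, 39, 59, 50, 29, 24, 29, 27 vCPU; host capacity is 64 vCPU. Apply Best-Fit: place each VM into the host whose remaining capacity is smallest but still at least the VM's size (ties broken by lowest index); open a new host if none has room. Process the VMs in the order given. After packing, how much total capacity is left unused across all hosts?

85

Put 46 vCPU in host 1; 18 vCPU remain.
Put 7 vCPU in host 1; 11 vCPU remain.
Put 31 vCPU in host 2; 33 vCPU remain.
Put 27 vCPU in host 2; 6 vCPU remain.
Put 58 vCPU in host 3; 6 vCPU remain.
Put 53 vCPU in host 4; 11 vCPU remain.
Put 28 vCPU in host 5; 36 vCPU remain.
Put 48 vCPU in host 6; 16 vCPU remain.
Put 39 vCPU in host 7; 25 vCPU remain.
Put 59 vCPU in host 8; 5 vCPU remain.
Put 50 vCPU in host 9; 14 vCPU remain.
Put 29 vCPU in host 5; 7 vCPU remain.
Put 24 vCPU in host 7; 1 vCPU remain.
Put 29 vCPU in host 10; 35 vCPU remain.
Put 27 vCPU in host 10; 8 vCPU remain.
10 hosts × 64 vCPU = 640 vCPU; used 555 vCPU; unused 85 vCPU.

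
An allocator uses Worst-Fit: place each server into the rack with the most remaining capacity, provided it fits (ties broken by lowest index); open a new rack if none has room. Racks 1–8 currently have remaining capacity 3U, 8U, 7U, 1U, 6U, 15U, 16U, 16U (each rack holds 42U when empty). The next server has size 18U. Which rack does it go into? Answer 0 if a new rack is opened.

0

No rack has ≥ 18U free, so a new rack is opened.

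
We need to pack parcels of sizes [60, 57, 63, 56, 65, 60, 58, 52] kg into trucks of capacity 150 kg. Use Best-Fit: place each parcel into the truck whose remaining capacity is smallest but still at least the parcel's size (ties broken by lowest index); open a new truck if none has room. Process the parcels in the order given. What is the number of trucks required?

4 trucks

60 kg → truck 1 (remaining 90 kg)
57 kg → truck 1 (remaining 33 kg)
63 kg → truck 2 (remaining 87 kg)
56 kg → truck 2 (remaining 31 kg)
65 kg → truck 3 (remaining 85 kg)
60 kg → truck 3 (remaining 25 kg)
58 kg → truck 4 (remaining 92 kg)
52 kg → truck 4 (remaining 40 kg)
Final trucks: [60,57] [63,56] [65,60] [58,52].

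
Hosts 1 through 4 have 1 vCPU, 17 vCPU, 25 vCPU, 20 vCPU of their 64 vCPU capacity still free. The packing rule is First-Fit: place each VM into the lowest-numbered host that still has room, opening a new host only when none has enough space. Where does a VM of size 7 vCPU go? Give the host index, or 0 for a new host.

2

Hosts with room: host 2 (17 vCPU), host 3 (25 vCPU), host 4 (20 vCPU).
The first with room is host 2.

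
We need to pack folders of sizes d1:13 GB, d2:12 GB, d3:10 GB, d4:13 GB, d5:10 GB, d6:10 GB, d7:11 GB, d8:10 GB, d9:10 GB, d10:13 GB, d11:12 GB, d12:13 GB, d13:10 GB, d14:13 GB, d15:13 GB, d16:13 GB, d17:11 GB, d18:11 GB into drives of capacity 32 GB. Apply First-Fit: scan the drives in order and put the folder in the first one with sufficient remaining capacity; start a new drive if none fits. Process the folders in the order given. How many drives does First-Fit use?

drive 1: place d1 (13 GB), 19 GB left
drive 1: place d2 (12 GB), 7 GB left
drive 2: place d3 (10 GB), 22 GB left
drive 2: place d4 (13 GB), 9 GB left
drive 3: place d5 (10 GB), 22 GB left
drive 3: place d6 (10 GB), 12 GB left
drive 3: place d7 (11 GB), 1 GB left
drive 4: place d8 (10 GB), 22 GB left
drive 4: place d9 (10 GB), 12 GB left
drive 5: place d10 (13 GB), 19 GB left
drive 4: place d11 (12 GB), 0 GB left
drive 5: place d12 (13 GB), 6 GB left
drive 6: place d13 (10 GB), 22 GB left
drive 6: place d14 (13 GB), 9 GB left
drive 7: place d15 (13 GB), 19 GB left
drive 7: place d16 (13 GB), 6 GB left
drive 8: place d17 (11 GB), 21 GB left
drive 8: place d18 (11 GB), 10 GB left

8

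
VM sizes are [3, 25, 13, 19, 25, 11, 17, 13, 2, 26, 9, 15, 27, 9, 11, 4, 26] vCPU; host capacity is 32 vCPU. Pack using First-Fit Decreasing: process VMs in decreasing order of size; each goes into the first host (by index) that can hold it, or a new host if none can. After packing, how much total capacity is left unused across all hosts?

33

Sorted descending: 27, 26, 26, 25, 25, 19, 17, 15, 13, 13, 11, 11, 9, 9, 4, 3, 2.
host 1: place 27 vCPU, 5 vCPU left
host 2: place 26 vCPU, 6 vCPU left
host 3: place 26 vCPU, 6 vCPU left
host 4: place 25 vCPU, 7 vCPU left
host 5: place 25 vCPU, 7 vCPU left
host 6: place 19 vCPU, 13 vCPU left
host 7: place 17 vCPU, 15 vCPU left
host 7: place 15 vCPU, 0 vCPU left
host 6: place 13 vCPU, 0 vCPU left
host 8: place 13 vCPU, 19 vCPU left
host 8: place 11 vCPU, 8 vCPU left
host 9: place 11 vCPU, 21 vCPU left
host 9: place 9 vCPU, 12 vCPU left
host 9: place 9 vCPU, 3 vCPU left
host 1: place 4 vCPU, 1 vCPU left
host 2: place 3 vCPU, 3 vCPU left
host 2: place 2 vCPU, 1 vCPU left
9 hosts × 32 vCPU = 288 vCPU; used 255 vCPU; unused 33 vCPU.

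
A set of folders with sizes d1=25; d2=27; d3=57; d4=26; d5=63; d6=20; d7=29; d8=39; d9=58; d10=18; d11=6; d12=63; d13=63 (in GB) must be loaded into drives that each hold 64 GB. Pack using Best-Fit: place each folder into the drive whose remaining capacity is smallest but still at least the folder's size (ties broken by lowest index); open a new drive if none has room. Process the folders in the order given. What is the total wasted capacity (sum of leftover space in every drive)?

d1 (25 GB) → drive 1 (remaining 39 GB)
d2 (27 GB) → drive 1 (remaining 12 GB)
d3 (57 GB) → drive 2 (remaining 7 GB)
d4 (26 GB) → drive 3 (remaining 38 GB)
d5 (63 GB) → drive 4 (remaining 1 GB)
d6 (20 GB) → drive 3 (remaining 18 GB)
d7 (29 GB) → drive 5 (remaining 35 GB)
d8 (39 GB) → drive 6 (remaining 25 GB)
d9 (58 GB) → drive 7 (remaining 6 GB)
d10 (18 GB) → drive 3 (remaining 0 GB)
d11 (6 GB) → drive 7 (remaining 0 GB)
d12 (63 GB) → drive 8 (remaining 1 GB)
d13 (63 GB) → drive 9 (remaining 1 GB)
9 drives × 64 GB = 576 GB; used 494 GB; unused 82 GB.

82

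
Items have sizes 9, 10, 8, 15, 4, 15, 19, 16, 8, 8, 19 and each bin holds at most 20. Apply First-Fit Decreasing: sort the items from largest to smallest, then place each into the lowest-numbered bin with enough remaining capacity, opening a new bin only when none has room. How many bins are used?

8 bins

Sorted descending: 19, 19, 16, 15, 15, 10, 9, 8, 8, 8, 4.
Put 19 in bin 1; 1 remain.
Put 19 in bin 2; 1 remain.
Put 16 in bin 3; 4 remain.
Put 15 in bin 4; 5 remain.
Put 15 in bin 5; 5 remain.
Put 10 in bin 6; 10 remain.
Put 9 in bin 6; 1 remain.
Put 8 in bin 7; 12 remain.
Put 8 in bin 7; 4 remain.
Put 8 in bin 8; 12 remain.
Put 4 in bin 3; 0 remain.
Final bins: [19] [19] [16,4] [15] [15] [10,9] [8,8] [8].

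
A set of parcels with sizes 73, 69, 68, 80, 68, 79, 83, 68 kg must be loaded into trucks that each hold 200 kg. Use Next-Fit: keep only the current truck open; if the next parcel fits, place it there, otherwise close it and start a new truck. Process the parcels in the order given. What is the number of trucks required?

4

Put 73 kg in truck 1; 127 kg remain.
Put 69 kg in truck 1; 58 kg remain.
Put 68 kg in truck 2; 132 kg remain.
Put 80 kg in truck 2; 52 kg remain.
Put 68 kg in truck 3; 132 kg remain.
Put 79 kg in truck 3; 53 kg remain.
Put 83 kg in truck 4; 117 kg remain.
Put 68 kg in truck 4; 49 kg remain.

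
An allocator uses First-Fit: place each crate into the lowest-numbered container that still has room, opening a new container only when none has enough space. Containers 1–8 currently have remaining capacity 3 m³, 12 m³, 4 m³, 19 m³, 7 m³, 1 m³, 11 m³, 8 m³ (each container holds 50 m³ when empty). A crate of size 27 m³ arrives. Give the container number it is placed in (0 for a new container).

No container has ≥ 27 m³ free, so a new container is opened.

0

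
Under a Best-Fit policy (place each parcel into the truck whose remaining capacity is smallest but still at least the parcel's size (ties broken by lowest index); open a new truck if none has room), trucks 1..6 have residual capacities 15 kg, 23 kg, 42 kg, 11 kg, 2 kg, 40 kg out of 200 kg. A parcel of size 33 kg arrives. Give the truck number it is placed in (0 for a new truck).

6

Trucks with room: truck 3 (42 kg), truck 6 (40 kg).
Tightest fit is truck 6 with 40 kg free.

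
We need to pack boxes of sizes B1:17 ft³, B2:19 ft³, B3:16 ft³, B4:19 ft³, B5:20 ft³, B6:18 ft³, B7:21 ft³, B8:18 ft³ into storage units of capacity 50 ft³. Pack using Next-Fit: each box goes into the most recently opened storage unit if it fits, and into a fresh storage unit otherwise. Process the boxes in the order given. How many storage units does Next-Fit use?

Put B1 (17 ft³) in storage unit 1; 33 ft³ remain.
Put B2 (19 ft³) in storage unit 1; 14 ft³ remain.
Put B3 (16 ft³) in storage unit 2; 34 ft³ remain.
Put B4 (19 ft³) in storage unit 2; 15 ft³ remain.
Put B5 (20 ft³) in storage unit 3; 30 ft³ remain.
Put B6 (18 ft³) in storage unit 3; 12 ft³ remain.
Put B7 (21 ft³) in storage unit 4; 29 ft³ remain.
Put B8 (18 ft³) in storage unit 4; 11 ft³ remain.
Final storage units: [17,19] [16,19] [20,18] [21,18].

4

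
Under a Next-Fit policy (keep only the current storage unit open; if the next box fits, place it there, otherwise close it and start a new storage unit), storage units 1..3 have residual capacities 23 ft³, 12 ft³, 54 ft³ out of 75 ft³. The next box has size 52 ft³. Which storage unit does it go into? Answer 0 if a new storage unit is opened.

Next-Fit only looks at storage unit 3, which has 54 ft³ free.
52 ft³ fits there.

3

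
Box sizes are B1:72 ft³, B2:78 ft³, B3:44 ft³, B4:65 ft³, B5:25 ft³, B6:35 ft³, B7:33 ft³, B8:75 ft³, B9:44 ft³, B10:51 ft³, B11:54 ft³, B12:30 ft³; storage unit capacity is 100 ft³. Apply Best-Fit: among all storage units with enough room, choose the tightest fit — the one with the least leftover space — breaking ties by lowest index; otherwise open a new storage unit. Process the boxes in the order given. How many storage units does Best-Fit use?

storage unit 1: place B1 (72 ft³), 28 ft³ left
storage unit 2: place B2 (78 ft³), 22 ft³ left
storage unit 3: place B3 (44 ft³), 56 ft³ left
storage unit 4: place B4 (65 ft³), 35 ft³ left
storage unit 1: place B5 (25 ft³), 3 ft³ left
storage unit 4: place B6 (35 ft³), 0 ft³ left
storage unit 3: place B7 (33 ft³), 23 ft³ left
storage unit 5: place B8 (75 ft³), 25 ft³ left
storage unit 6: place B9 (44 ft³), 56 ft³ left
storage unit 6: place B10 (51 ft³), 5 ft³ left
storage unit 7: place B11 (54 ft³), 46 ft³ left
storage unit 7: place B12 (30 ft³), 16 ft³ left
Final storage units: [72,25] [78] [44,33] [65,35] [75] [44,51] [54,30].

7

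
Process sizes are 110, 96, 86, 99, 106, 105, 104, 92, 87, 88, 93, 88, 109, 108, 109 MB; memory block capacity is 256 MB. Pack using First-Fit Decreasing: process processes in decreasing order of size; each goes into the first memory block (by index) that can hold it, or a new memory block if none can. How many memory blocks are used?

Sorted descending: 110, 109, 109, 108, 106, 105, 104, 99, 96, 93, 92, 88, 88, 87, 86.
110 MB → memory block 1 (remaining 146 MB)
109 MB → memory block 1 (remaining 37 MB)
109 MB → memory block 2 (remaining 147 MB)
108 MB → memory block 2 (remaining 39 MB)
106 MB → memory block 3 (remaining 150 MB)
105 MB → memory block 3 (remaining 45 MB)
104 MB → memory block 4 (remaining 152 MB)
99 MB → memory block 4 (remaining 53 MB)
96 MB → memory block 5 (remaining 160 MB)
93 MB → memory block 5 (remaining 67 MB)
92 MB → memory block 6 (remaining 164 MB)
88 MB → memory block 6 (remaining 76 MB)
88 MB → memory block 7 (remaining 168 MB)
87 MB → memory block 7 (remaining 81 MB)
86 MB → memory block 8 (remaining 170 MB)

8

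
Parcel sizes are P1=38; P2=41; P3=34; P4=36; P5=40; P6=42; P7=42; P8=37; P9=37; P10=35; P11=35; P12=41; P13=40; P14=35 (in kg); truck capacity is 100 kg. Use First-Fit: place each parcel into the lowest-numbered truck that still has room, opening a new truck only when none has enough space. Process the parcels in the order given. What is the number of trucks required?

P1 (38 kg) → truck 1 (remaining 62 kg)
P2 (41 kg) → truck 1 (remaining 21 kg)
P3 (34 kg) → truck 2 (remaining 66 kg)
P4 (36 kg) → truck 2 (remaining 30 kg)
P5 (40 kg) → truck 3 (remaining 60 kg)
P6 (42 kg) → truck 3 (remaining 18 kg)
P7 (42 kg) → truck 4 (remaining 58 kg)
P8 (37 kg) → truck 4 (remaining 21 kg)
P9 (37 kg) → truck 5 (remaining 63 kg)
P10 (35 kg) → truck 5 (remaining 28 kg)
P11 (35 kg) → truck 6 (remaining 65 kg)
P12 (41 kg) → truck 6 (remaining 24 kg)
P13 (40 kg) → truck 7 (remaining 60 kg)
P14 (35 kg) → truck 7 (remaining 25 kg)

7 trucks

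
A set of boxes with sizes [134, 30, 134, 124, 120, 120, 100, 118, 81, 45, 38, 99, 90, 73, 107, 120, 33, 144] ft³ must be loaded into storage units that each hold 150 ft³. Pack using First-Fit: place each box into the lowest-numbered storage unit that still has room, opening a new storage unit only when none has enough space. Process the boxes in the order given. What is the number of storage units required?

14 storage units

storage unit 1: place 134 ft³, 16 ft³ left
storage unit 2: place 30 ft³, 120 ft³ left
storage unit 3: place 134 ft³, 16 ft³ left
storage unit 4: place 124 ft³, 26 ft³ left
storage unit 2: place 120 ft³, 0 ft³ left
storage unit 5: place 120 ft³, 30 ft³ left
storage unit 6: place 100 ft³, 50 ft³ left
storage unit 7: place 118 ft³, 32 ft³ left
storage unit 8: place 81 ft³, 69 ft³ left
storage unit 6: place 45 ft³, 5 ft³ left
storage unit 8: place 38 ft³, 31 ft³ left
storage unit 9: place 99 ft³, 51 ft³ left
storage unit 10: place 90 ft³, 60 ft³ left
storage unit 11: place 73 ft³, 77 ft³ left
storage unit 12: place 107 ft³, 43 ft³ left
storage unit 13: place 120 ft³, 30 ft³ left
storage unit 9: place 33 ft³, 18 ft³ left
storage unit 14: place 144 ft³, 6 ft³ left
Final storage units: [134] [30,120] [134] [124] [120] [100,45] [118] [81,38] [99,33] [90] [73] [107] [120] [144].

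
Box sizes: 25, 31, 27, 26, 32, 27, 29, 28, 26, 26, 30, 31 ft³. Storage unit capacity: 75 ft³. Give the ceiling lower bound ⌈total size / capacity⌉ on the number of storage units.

5 storage units

Total size = 25 + 31 + 27 + 26 + 32 + 27 + 29 + 28 + 26 + 26 + 30 + 31 = 338 ft³.
⌈338 / 75⌉ = 5.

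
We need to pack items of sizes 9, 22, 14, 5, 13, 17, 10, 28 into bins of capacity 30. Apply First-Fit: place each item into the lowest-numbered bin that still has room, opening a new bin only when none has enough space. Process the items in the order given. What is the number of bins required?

5

Put 9 in bin 1; 21 remain.
Put 22 in bin 2; 8 remain.
Put 14 in bin 1; 7 remain.
Put 5 in bin 1; 2 remain.
Put 13 in bin 3; 17 remain.
Put 17 in bin 3; 0 remain.
Put 10 in bin 4; 20 remain.
Put 28 in bin 5; 2 remain.
Final bins: [9,14,5] [22] [13,17] [10] [28].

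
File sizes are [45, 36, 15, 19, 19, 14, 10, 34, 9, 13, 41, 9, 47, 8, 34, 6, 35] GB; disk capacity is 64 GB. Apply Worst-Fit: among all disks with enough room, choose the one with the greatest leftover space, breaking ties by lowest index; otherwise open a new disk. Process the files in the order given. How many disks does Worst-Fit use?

8

45 GB → disk 1 (remaining 19 GB)
36 GB → disk 2 (remaining 28 GB)
15 GB → disk 2 (remaining 13 GB)
19 GB → disk 1 (remaining 0 GB)
19 GB → disk 3 (remaining 45 GB)
14 GB → disk 3 (remaining 31 GB)
10 GB → disk 3 (remaining 21 GB)
34 GB → disk 4 (remaining 30 GB)
9 GB → disk 4 (remaining 21 GB)
13 GB → disk 3 (remaining 8 GB)
41 GB → disk 5 (remaining 23 GB)
9 GB → disk 5 (remaining 14 GB)
47 GB → disk 6 (remaining 17 GB)
8 GB → disk 4 (remaining 13 GB)
34 GB → disk 7 (remaining 30 GB)
6 GB → disk 7 (remaining 24 GB)
35 GB → disk 8 (remaining 29 GB)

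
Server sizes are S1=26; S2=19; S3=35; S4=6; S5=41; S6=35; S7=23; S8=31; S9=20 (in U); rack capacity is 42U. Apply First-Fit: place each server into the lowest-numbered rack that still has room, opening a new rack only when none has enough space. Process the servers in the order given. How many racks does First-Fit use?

7 racks

rack 1: place S1 (26U), 16U left
rack 2: place S2 (19U), 23U left
rack 3: place S3 (35U), 7U left
rack 1: place S4 (6U), 10U left
rack 4: place S5 (41U), 1U left
rack 5: place S6 (35U), 7U left
rack 2: place S7 (23U), 0U left
rack 6: place S8 (31U), 11U left
rack 7: place S9 (20U), 22U left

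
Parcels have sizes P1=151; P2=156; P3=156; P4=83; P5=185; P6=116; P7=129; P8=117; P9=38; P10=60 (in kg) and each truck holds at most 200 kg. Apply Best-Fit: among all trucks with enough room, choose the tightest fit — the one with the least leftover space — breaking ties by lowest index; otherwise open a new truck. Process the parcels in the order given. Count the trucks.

P1 (151 kg) → truck 1 (remaining 49 kg)
P2 (156 kg) → truck 2 (remaining 44 kg)
P3 (156 kg) → truck 3 (remaining 44 kg)
P4 (83 kg) → truck 4 (remaining 117 kg)
P5 (185 kg) → truck 5 (remaining 15 kg)
P6 (116 kg) → truck 4 (remaining 1 kg)
P7 (129 kg) → truck 6 (remaining 71 kg)
P8 (117 kg) → truck 7 (remaining 83 kg)
P9 (38 kg) → truck 2 (remaining 6 kg)
P10 (60 kg) → truck 6 (remaining 11 kg)
Final trucks: [151] [156,38] [156] [83,116] [185] [129,60] [117].

7 trucks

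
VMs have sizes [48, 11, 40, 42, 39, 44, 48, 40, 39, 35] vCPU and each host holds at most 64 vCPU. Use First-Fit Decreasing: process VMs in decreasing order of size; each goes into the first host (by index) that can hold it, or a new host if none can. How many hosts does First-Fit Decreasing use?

Sorted descending: 48, 48, 44, 42, 40, 40, 39, 39, 35, 11.
48 vCPU → host 1 (remaining 16 vCPU)
48 vCPU → host 2 (remaining 16 vCPU)
44 vCPU → host 3 (remaining 20 vCPU)
42 vCPU → host 4 (remaining 22 vCPU)
40 vCPU → host 5 (remaining 24 vCPU)
40 vCPU → host 6 (remaining 24 vCPU)
39 vCPU → host 7 (remaining 25 vCPU)
39 vCPU → host 8 (remaining 25 vCPU)
35 vCPU → host 9 (remaining 29 vCPU)
11 vCPU → host 1 (remaining 5 vCPU)
Final hosts: [48,11] [48] [44] [42] [40] [40] [39] [39] [35].

9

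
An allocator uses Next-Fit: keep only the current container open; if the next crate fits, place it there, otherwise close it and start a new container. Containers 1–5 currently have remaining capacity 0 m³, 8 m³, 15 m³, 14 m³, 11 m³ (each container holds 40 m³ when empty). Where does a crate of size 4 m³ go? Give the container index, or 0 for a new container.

5

Next-Fit only looks at container 5, which has 11 m³ free.
4 m³ fits there.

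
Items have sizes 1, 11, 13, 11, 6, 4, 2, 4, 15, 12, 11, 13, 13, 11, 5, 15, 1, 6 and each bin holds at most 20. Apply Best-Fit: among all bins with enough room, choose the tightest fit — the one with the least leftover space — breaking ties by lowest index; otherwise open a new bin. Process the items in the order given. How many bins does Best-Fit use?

10

1 → bin 1 (remaining 19)
11 → bin 1 (remaining 8)
13 → bin 2 (remaining 7)
11 → bin 3 (remaining 9)
6 → bin 2 (remaining 1)
4 → bin 1 (remaining 4)
2 → bin 1 (remaining 2)
4 → bin 3 (remaining 5)
15 → bin 4 (remaining 5)
12 → bin 5 (remaining 8)
11 → bin 6 (remaining 9)
13 → bin 7 (remaining 7)
13 → bin 8 (remaining 7)
11 → bin 9 (remaining 9)
5 → bin 3 (remaining 0)
15 → bin 10 (remaining 5)
1 → bin 2 (remaining 0)
6 → bin 7 (remaining 1)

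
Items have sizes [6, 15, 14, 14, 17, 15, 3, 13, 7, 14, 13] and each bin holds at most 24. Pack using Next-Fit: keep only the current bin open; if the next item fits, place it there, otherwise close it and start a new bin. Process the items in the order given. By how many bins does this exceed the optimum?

Next-Fit: [6,15] [14] [14] [17] [15,3] [13,7] [14] [13] → 8 bins.
8 items exceed 12 (half the capacity), and no two of those can share a bin, so at least 8 bins are needed.
So 8 is already optimal.

0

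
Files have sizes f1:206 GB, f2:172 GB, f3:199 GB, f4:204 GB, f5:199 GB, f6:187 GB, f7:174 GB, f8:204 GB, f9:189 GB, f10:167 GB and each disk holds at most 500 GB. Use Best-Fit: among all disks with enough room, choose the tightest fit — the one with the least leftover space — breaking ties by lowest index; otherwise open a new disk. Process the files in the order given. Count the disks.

5

disk 1: place f1 (206 GB), 294 GB left
disk 1: place f2 (172 GB), 122 GB left
disk 2: place f3 (199 GB), 301 GB left
disk 2: place f4 (204 GB), 97 GB left
disk 3: place f5 (199 GB), 301 GB left
disk 3: place f6 (187 GB), 114 GB left
disk 4: place f7 (174 GB), 326 GB left
disk 4: place f8 (204 GB), 122 GB left
disk 5: place f9 (189 GB), 311 GB left
disk 5: place f10 (167 GB), 144 GB left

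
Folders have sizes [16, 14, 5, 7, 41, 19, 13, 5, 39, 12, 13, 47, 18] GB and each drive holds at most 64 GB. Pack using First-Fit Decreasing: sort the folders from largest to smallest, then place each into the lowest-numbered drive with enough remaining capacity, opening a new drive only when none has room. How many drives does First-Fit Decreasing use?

4

Sorted descending: 47, 41, 39, 19, 18, 16, 14, 13, 13, 12, 7, 5, 5.
drive 1: place 47 GB, 17 GB left
drive 2: place 41 GB, 23 GB left
drive 3: place 39 GB, 25 GB left
drive 2: place 19 GB, 4 GB left
drive 3: place 18 GB, 7 GB left
drive 1: place 16 GB, 1 GB left
drive 4: place 14 GB, 50 GB left
drive 4: place 13 GB, 37 GB left
drive 4: place 13 GB, 24 GB left
drive 4: place 12 GB, 12 GB left
drive 3: place 7 GB, 0 GB left
drive 4: place 5 GB, 7 GB left
drive 4: place 5 GB, 2 GB left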